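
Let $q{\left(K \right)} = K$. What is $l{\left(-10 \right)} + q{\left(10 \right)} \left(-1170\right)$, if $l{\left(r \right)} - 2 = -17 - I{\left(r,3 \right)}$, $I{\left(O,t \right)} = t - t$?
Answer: $-11715$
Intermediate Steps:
$I{\left(O,t \right)} = 0$
$l{\left(r \right)} = -15$ ($l{\left(r \right)} = 2 - 17 = -15$)
$l{\left(-10 \right)} + q{\left(10 \right)} \left(-1170\right) = -15 + 10 \left(-1170\right) = -15 - 11700 = -11715$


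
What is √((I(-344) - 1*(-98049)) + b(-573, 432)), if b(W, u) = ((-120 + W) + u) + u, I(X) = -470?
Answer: 5*√3910 ≈ 312.65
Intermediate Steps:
b(W, u) = -120 + W + 2*u (b(W, u) = (-120 + W + u) + u = -120 + W + 2*u)
√((I(-344) - 1*(-98049)) + b(-573, 432)) = √((-470 - 1*(-98049)) + (-120 - 573 + 2*432)) = √((-470 + 98049) + (-120 - 573 + 864)) = √(97579 + 171) = √97750 = 5*√3910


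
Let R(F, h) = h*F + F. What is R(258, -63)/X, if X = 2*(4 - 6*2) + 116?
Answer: -3999/25 ≈ -159.96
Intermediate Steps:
R(F, h) = F + F*h (R(F, h) = F*h + F = F + F*h)
X = 100 (X = 2*(4 - 12) + 116 = 2*(-8) + 116 = -16 + 116 = 100)
R(258, -63)/X = (258*(1 - 63))/100 = (258*(-62))*(1/100) = -15996*1/100 = -3999/25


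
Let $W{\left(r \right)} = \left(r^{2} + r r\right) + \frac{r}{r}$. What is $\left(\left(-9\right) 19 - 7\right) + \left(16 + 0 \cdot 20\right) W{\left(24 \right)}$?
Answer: $18270$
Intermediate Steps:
$W{\left(r \right)} = 1 + 2 r^{2}$ ($W{\left(r \right)} = \left(r^{2} + r^{2}\right) + 1 = 2 r^{2} + 1 = 1 + 2 r^{2}$)
$\left(\left(-9\right) 19 - 7\right) + \left(16 + 0 \cdot 20\right) W{\left(24 \right)} = \left(\left(-9\right) 19 - 7\right) + \left(16 + 0 \cdot 20\right) \left(1 + 2 \cdot 24^{2}\right) = \left(-171 - 7\right) + \left(16 + 0\right) \left(1 + 2 \cdot 576\right) = -178 + 16 \left(1 + 1152\right) = -178 + 16 \cdot 1153 = -178 + 18448 = 18270$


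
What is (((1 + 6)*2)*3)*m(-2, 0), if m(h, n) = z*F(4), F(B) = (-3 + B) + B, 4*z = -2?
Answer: -105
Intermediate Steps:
z = -½ (z = (¼)*(-2) = -½ ≈ -0.50000)
F(B) = -3 + 2*B
m(h, n) = -5/2 (m(h, n) = -(-3 + 2*4)/2 = -(-3 + 8)/2 = -½*5 = -5/2)
(((1 + 6)*2)*3)*m(-2, 0) = (((1 + 6)*2)*3)*(-5/2) = ((7*2)*3)*(-5/2) = (14*3)*(-5/2) = 42*(-5/2) = -105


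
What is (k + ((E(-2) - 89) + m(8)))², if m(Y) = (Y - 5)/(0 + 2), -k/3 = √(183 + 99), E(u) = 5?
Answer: 37377/4 + 495*√282 ≈ 17657.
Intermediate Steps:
k = -3*√282 (k = -3*√(183 + 99) = -3*√282 ≈ -50.379)
m(Y) = -5/2 + Y/2 (m(Y) = (-5 + Y)/2 = (-5 + Y)*(½) = -5/2 + Y/2)
(k + ((E(-2) - 89) + m(8)))² = (-3*√282 + ((5 - 89) + (-5/2 + (½)*8)))² = (-3*√282 + (-84 + (-5/2 + 4)))² = (-3*√282 + (-84 + 3/2))² = (-3*√282 - 165/2)² = (-165/2 - 3*√282)²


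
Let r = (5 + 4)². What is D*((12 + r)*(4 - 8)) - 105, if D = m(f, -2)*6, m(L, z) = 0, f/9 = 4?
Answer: -105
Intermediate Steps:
f = 36 (f = 9*4 = 36)
D = 0 (D = 0*6 = 0)
r = 81 (r = 9² = 81)
D*((12 + r)*(4 - 8)) - 105 = 0*((12 + 81)*(4 - 8)) - 105 = 0*(93*(-4)) - 105 = 0*(-372) - 105 = 0 - 105 = -105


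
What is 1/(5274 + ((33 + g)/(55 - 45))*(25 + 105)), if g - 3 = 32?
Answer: 1/6158 ≈ 0.00016239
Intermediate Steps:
g = 35 (g = 3 + 32 = 35)
1/(5274 + ((33 + g)/(55 - 45))*(25 + 105)) = 1/(5274 + ((33 + 35)/(55 - 45))*(25 + 105)) = 1/(5274 + (68/10)*130) = 1/(5274 + (68*(⅒))*130) = 1/(5274 + (34/5)*130) = 1/(5274 + 884) = 1/6158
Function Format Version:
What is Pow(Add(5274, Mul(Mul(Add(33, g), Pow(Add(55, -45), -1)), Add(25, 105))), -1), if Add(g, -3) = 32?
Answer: Rational(1, 6158) ≈ 0.00016239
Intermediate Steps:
g = 35 (g = Add(3, 32) = 35)
Pow(Add(5274, Mul(Mul(Add(33, g), Pow(Add(55, -45), -1)), Add(25, 105))), -1) = Pow(Add(5274, Mul(Mul(Add(33, 35), Pow(Add(55, -45), -1)), Add(25, 105))), -1) = Pow(Add(5274, Mul(Mul(68, Pow(10, -1)), 130)), -1) = Pow(Add(5274, Mul(Mul(68, Rational(1, 10)), 130)), -1) = Pow(Add(5274, Mul(Rational(34, 5), 130)), -1) = Pow(Add(5274, 884), -1) = Pow(6158, -1) = Rational(1, 6158)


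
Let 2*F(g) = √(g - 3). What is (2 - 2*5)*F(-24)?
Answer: -12*I*√3 ≈ -20.785*I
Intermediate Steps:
F(g) = √(-3 + g)/2 (F(g) = √(g - 3)/2 = √(-3 + g)/2)
(2 - 2*5)*F(-24) = (2 - 2*5)*(√(-3 - 24)/2) = (2 - 10)*(√(-27)/2) = -4*3*I*√3 = -12*I*√3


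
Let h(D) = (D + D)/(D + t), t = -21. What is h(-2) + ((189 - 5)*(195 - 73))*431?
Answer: 222527028/23 ≈ 9.6751e+6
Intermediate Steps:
h(D) = 2*D/(-21 + D) (h(D) = (D + D)/(D - 21) = (2*D)/(-21 + D) = 2*D/(-21 + D))
h(-2) + ((189 - 5)*(195 - 73))*431 = 2*(-2)/(-21 - 2) + ((189 - 5)*(195 - 73))*431 = 2*(-2)/(-23) + (184*122)*431 = 2*(-2)*(-1/23) + 22448*431 = 4/23 + 9675088 = 222527028/23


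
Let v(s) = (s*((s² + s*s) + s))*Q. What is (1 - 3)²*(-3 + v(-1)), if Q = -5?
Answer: 8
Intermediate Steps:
v(s) = -5*s*(s + 2*s²) (v(s) = (s*((s² + s*s) + s))*(-5) = (s*((s² + s²) + s))*(-5) = (s*(2*s² + s))*(-5) = (s*(s + 2*s²))*(-5) = -5*s*(s + 2*s²))
(1 - 3)²*(-3 + v(-1)) = (1 - 3)²*(-3 + (-1)²*(-5 - 10*(-1))) = (-2)²*(-3 + 1*(-5 + 10)) = 4*(-3 + 1*5) = 4*(-3 + 5) = 4*2 = 8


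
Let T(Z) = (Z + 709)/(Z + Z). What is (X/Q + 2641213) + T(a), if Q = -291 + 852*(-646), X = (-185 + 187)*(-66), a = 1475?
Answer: 715115157265687/270752475 ≈ 2.6412e+6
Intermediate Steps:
T(Z) = (709 + Z)/(2*Z) (T(Z) = (709 + Z)/((2*Z)) = (709 + Z)*(1/(2*Z)) = (709 + Z)/(2*Z))
X = -132 (X = 2*(-66) = -132)
Q = -550683 (Q = -291 - 550392 = -550683)
(X/Q + 2641213) + T(a) = (-132/(-550683) + 2641213) + (1/2)*(709 + 1475)/1475 = (-132*(-1/550683) + 2641213) + (1/2)*(1/1475)*2184 = (44/183561 + 2641213) + 1092/1475 = 484823699537/183561 + 1092/1475 = 715115157265687/270752475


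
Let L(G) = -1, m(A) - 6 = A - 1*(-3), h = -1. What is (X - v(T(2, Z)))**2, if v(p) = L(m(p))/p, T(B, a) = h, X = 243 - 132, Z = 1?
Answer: 12100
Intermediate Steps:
X = 111
m(A) = 9 + A (m(A) = 6 + (A - 1*(-3)) = 6 + (A + 3) = 6 + (3 + A) = 9 + A)
T(B, a) = -1
v(p) = -1/p
(X - v(T(2, Z)))**2 = (111 - (-1)/(-1))**2 = (111 - (-1)*(-1))**2 = (111 - 1*1)**2 = (111 - 1)**2 = 110**2 = 12100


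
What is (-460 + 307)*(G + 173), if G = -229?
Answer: 8568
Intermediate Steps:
(-460 + 307)*(G + 173) = (-460 + 307)*(-229 + 173) = -153*(-56) = 8568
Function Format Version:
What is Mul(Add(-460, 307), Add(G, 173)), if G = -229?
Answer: 8568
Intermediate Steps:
Mul(Add(-460, 307), Add(G, 173)) = Mul(Add(-460, 307), Add(-229, 173)) = Mul(-153, -56) = 8568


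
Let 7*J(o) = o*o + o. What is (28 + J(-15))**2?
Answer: 3364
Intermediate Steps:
J(o) = o/7 + o**2/7 (J(o) = (o*o + o)/7 = (o**2 + o)/7 = (o + o**2)/7 = o/7 + o**2/7)
(28 + J(-15))**2 = (28 + (1/7)*(-15)*(1 - 15))**2 = (28 + (1/7)*(-15)*(-14))**2 = (28 + 30)**2 = 58**2 = 3364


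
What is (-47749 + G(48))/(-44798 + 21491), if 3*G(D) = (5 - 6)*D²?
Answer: 48517/23307 ≈ 2.0816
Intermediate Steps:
G(D) = -D²/3 (G(D) = ((5 - 6)*D²)/3 = (-D²)/3 = -D²/3)
(-47749 + G(48))/(-44798 + 21491) = (-47749 - ⅓*48²)/(-44798 + 21491) = (-47749 - ⅓*2304)/(-23307) = (-47749 - 768)*(-1/23307) = -48517*(-1/23307) = 48517/23307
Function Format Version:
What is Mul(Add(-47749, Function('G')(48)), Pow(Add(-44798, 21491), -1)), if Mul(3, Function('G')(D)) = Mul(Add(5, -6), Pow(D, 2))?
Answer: Rational(48517, 23307) ≈ 2.0816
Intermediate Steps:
Function('G')(D) = Mul(Rational(-1, 3), Pow(D, 2)) (Function('G')(D) = Mul(Rational(1, 3), Mul(Add(5, -6), Pow(D, 2))) = Mul(Rational(1, 3), Mul(-1, Pow(D, 2))) = Mul(Rational(-1, 3), Pow(D, 2)))
Mul(Add(-47749, Function('G')(48)), Pow(Add(-44798, 21491), -1)) = Mul(Add(-47749, Mul(Rational(-1, 3), Pow(48, 2))), Pow(Add(-44798, 21491), -1)) = Mul(Add(-47749, Mul(Rational(-1, 3), 2304)), Pow(-23307, -1)) = Mul(Add(-47749, -768), Rational(-1, 23307)) = Mul(-48517, Rational(-1, 23307)) = Rational(48517, 23307)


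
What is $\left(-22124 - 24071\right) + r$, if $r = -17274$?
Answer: $-63469$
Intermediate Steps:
$\left(-22124 - 24071\right) + r = \left(-22124 - 24071\right) - 17274 = -46195 - 17274 = -63469$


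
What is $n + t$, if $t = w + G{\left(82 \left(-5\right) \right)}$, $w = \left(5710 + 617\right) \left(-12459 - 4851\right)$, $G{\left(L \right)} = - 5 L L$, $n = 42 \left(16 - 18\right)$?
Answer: $-110360954$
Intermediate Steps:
$n = -84$ ($n = 42 \left(-2\right) = -84$)
$G{\left(L \right)} = - 5 L^{2}$
$w = -109520370$ ($w = 6327 \left(-17310\right) = -109520370$)
$t = -110360870$ ($t = -109520370 - 5 \left(82 \left(-5\right)\right)^{2} = -109520370 - 5 \left(-410\right)^{2} = -109520370 - 840500 = -110360870$)
$n + t = -84 - 110360870 = -110360954$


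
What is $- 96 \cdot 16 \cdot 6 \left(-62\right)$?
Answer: $571392$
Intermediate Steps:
$- 96 \cdot 16 \cdot 6 \left(-62\right) = \left(-96\right) 96 \left(-62\right) = \left(-9216\right) \left(-62\right) = 571392$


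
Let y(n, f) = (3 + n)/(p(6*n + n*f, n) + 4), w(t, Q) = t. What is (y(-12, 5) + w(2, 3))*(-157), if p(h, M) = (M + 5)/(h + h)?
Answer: 39250/1063 ≈ 36.924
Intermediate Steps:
p(h, M) = (5 + M)/(2*h) (p(h, M) = (5 + M)/((2*h)) = (5 + M)*(1/(2*h)) = (5 + M)/(2*h))
y(n, f) = (3 + n)/(4 + (5 + n)/(2*(6*n + f*n))) (y(n, f) = (3 + n)/((5 + n)/(2*(6*n + n*f)) + 4) = (3 + n)/((5 + n)/(2*(6*n + f*n)) + 4) = (3 + n)/(4 + (5 + n)/(2*(6*n + f*n))))
(y(-12, 5) + w(2, 3))*(-157) = (2*(-12)*(3 - 12)*(6 + 5)/(5 - 12 + 8*(-12)*(6 + 5)) + 2)*(-157) = (2*(-12)*(-9)*11/(5 - 12 + 8*(-12)*11) + 2)*(-157) = (2*(-12)*(-9)*11/(5 - 12 - 1056) + 2)*(-157) = (2*(-12)*(-9)*11/(-1063) + 2)*(-157) = (2*(-12)*(-1/1063)*(-9)*11 + 2)*(-157) = (-2376/1063 + 2)*(-157) = -250/1063*(-157) = 39250/1063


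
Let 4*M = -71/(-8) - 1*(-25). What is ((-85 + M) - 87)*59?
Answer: -308747/32 ≈ -9648.3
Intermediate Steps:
M = 271/32 (M = (-71/(-8) - 1*(-25))/4 = (-71*(-⅛) + 25)/4 = (71/8 + 25)/4 = (¼)*(271/8) = 271/32 ≈ 8.4688)
((-85 + M) - 87)*59 = ((-85 + 271/32) - 87)*59 = (-2449/32 - 87)*59 = -5233/32*59 = -308747/32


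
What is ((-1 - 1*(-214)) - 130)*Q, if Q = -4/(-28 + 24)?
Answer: 83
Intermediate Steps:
Q = 1 (Q = -4/(-4) = -4*(-¼) = 1)
((-1 - 1*(-214)) - 130)*Q = ((-1 - 1*(-214)) - 130)*1 = ((-1 + 214) - 130)*1 = (213 - 130)*1 = 83*1 = 83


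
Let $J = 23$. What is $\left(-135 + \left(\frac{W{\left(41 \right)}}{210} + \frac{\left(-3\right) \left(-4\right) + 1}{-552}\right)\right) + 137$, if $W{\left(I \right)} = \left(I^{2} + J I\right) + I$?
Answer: $\frac{18891}{1288} \approx 14.667$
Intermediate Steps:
$W{\left(I \right)} = I^{2} + 24 I$ ($W{\left(I \right)} = \left(I^{2} + 23 I\right) + I = I^{2} + 24 I$)
$\left(-135 + \left(\frac{W{\left(41 \right)}}{210} + \frac{\left(-3\right) \left(-4\right) + 1}{-552}\right)\right) + 137 = \left(-135 + \left(\frac{41 \left(24 + 41\right)}{210} + \frac{\left(-3\right) \left(-4\right) + 1}{-552}\right)\right) + 137 = \left(-135 + \left(41 \cdot 65 \cdot \frac{1}{210} + \left(12 + 1\right) \left(- \frac{1}{552}\right)\right)\right) + 137 = \left(-135 + \left(2665 \cdot \frac{1}{210} + 13 \left(- \frac{1}{552}\right)\right)\right) + 137 = \left(-135 + \left(\frac{533}{42} - \frac{13}{552}\right)\right) + 137 = \left(-135 + \frac{16315}{1288}\right) + 137 = - \frac{157565}{1288} + 137 = \frac{18891}{1288}$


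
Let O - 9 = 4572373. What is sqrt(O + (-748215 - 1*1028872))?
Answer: sqrt(2795295) ≈ 1671.9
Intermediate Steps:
O = 4572382 (O = 9 + 4572373 = 4572382)
sqrt(O + (-748215 - 1*1028872)) = sqrt(4572382 + (-748215 - 1*1028872)) = sqrt(4572382 + (-748215 - 1028872)) = sqrt(4572382 - 1777087) = sqrt(2795295)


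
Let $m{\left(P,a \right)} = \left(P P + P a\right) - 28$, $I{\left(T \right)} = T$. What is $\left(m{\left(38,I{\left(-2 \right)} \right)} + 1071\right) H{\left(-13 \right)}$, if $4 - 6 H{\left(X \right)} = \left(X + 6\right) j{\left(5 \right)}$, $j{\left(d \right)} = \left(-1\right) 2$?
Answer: $- \frac{12055}{3} \approx -4018.3$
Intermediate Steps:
$j{\left(d \right)} = -2$
$H{\left(X \right)} = \frac{8}{3} + \frac{X}{3}$ ($H{\left(X \right)} = \frac{2}{3} - \frac{\left(X + 6\right) \left(-2\right)}{6} = \frac{2}{3} - \frac{\left(6 + X\right) \left(-2\right)}{6} = \frac{2}{3} - \frac{-12 - 2 X}{6} = \frac{2}{3} + \left(2 + \frac{X}{3}\right) = \frac{8}{3} + \frac{X}{3}$)
$m{\left(P,a \right)} = -28 + P^{2} + P a$ ($m{\left(P,a \right)} = \left(P^{2} + P a\right) - 28 = -28 + P^{2} + P a$)
$\left(m{\left(38,I{\left(-2 \right)} \right)} + 1071\right) H{\left(-13 \right)} = \left(\left(-28 + 38^{2} + 38 \left(-2\right)\right) + 1071\right) \left(\frac{8}{3} + \frac{1}{3} \left(-13\right)\right) = \left(\left(-28 + 1444 - 76\right) + 1071\right) \left(\frac{8}{3} - \frac{13}{3}\right) = \left(1340 + 1071\right) \left(- \frac{5}{3}\right) = 2411 \left(- \frac{5}{3}\right) = - \frac{12055}{3}$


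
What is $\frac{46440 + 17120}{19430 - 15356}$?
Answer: $\frac{4540}{291} \approx 15.601$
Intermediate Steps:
$\frac{46440 + 17120}{19430 - 15356} = \frac{63560}{4074} = 63560 \cdot \frac{1}{4074} = \frac{4540}{291}$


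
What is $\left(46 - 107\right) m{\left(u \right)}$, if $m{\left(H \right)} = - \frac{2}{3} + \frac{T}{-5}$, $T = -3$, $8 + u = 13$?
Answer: $\frac{61}{15} \approx 4.0667$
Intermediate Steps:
$u = 5$ ($u = -8 + 13 = 5$)
$m{\left(H \right)} = - \frac{1}{15}$ ($m{\left(H \right)} = - \frac{2}{3} - \frac{3}{-5} = \left(-2\right) \frac{1}{3} - - \frac{3}{5} = - \frac{2}{3} + \frac{3}{5} = - \frac{1}{15}$)
$\left(46 - 107\right) m{\left(u \right)} = \left(46 - 107\right) \left(- \frac{1}{15}\right) = \left(-61\right) \left(- \frac{1}{15}\right) = \frac{61}{15}$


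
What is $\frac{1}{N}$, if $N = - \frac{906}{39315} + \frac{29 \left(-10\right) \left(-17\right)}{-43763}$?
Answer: $- \frac{573514115}{77824076} \approx -7.3694$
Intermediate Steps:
$N = - \frac{77824076}{573514115}$ ($N = \left(-906\right) \frac{1}{39315} + \left(-290\right) \left(-17\right) \left(- \frac{1}{43763}\right) = - \frac{302}{13105} + 4930 \left(- \frac{1}{43763}\right) = - \frac{302}{13105} - \frac{4930}{43763} = - \frac{77824076}{573514115} \approx -0.1357$)
$\frac{1}{N} = \frac{1}{- \frac{77824076}{573514115}} = - \frac{573514115}{77824076}$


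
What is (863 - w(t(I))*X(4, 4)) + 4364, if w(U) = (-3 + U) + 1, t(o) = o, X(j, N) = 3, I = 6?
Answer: 5215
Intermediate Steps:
w(U) = -2 + U
(863 - w(t(I))*X(4, 4)) + 4364 = (863 - (-2 + 6)*3) + 4364 = (863 - 4*3) + 4364 = (863 - 1*12) + 4364 = (863 - 12) + 4364 = 851 + 4364 = 5215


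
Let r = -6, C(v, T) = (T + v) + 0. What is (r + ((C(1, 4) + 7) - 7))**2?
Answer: 1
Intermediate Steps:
C(v, T) = T + v
(r + ((C(1, 4) + 7) - 7))**2 = (-6 + (((4 + 1) + 7) - 7))**2 = (-6 + ((5 + 7) - 7))**2 = (-6 + (12 - 7))**2 = (-6 + 5)**2 = (-1)**2 = 1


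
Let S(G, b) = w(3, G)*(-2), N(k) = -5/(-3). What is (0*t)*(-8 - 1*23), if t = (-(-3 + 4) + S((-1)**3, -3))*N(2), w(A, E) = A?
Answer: 0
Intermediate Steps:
N(k) = 5/3 (N(k) = -5*(-1/3) = 5/3)
S(G, b) = -6 (S(G, b) = 3*(-2) = -6)
t = -35/3 (t = (-(-3 + 4) - 6)*(5/3) = (-1*1 - 6)*(5/3) = (-1 - 6)*(5/3) = -7*5/3 = -35/3 ≈ -11.667)
(0*t)*(-8 - 1*23) = (0*(-35/3))*(-8 - 1*23) = 0*(-8 - 23) = 0*(-31) = 0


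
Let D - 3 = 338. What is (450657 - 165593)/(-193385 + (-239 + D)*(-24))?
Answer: -285064/195833 ≈ -1.4556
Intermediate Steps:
D = 341 (D = 3 + 338 = 341)
(450657 - 165593)/(-193385 + (-239 + D)*(-24)) = (450657 - 165593)/(-193385 + (-239 + 341)*(-24)) = 285064/(-193385 + 102*(-24)) = 285064/(-193385 - 2448) = 285064/(-195833) = 285064*(-1/195833) = -285064/195833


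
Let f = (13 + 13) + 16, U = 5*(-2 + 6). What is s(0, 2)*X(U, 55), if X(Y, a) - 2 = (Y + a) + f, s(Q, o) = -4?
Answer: -476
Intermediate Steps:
U = 20 (U = 5*4 = 20)
f = 42 (f = 26 + 16 = 42)
X(Y, a) = 44 + Y + a (X(Y, a) = 2 + ((Y + a) + 42) = 2 + (42 + Y + a) = 44 + Y + a)
s(0, 2)*X(U, 55) = -4*(44 + 20 + 55) = -4*119 = -476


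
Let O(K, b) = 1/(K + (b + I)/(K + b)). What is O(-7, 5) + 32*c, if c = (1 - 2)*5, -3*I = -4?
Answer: -9766/61 ≈ -160.10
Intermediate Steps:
I = 4/3 (I = -⅓*(-4) = 4/3 ≈ 1.3333)
O(K, b) = 1/(K + (4/3 + b)/(K + b)) (O(K, b) = 1/(K + (b + 4/3)/(K + b)) = 1/(K + (4/3 + b)/(K + b)))
c = -5 (c = -1*5 = -5)
O(-7, 5) + 32*c = 3*(-7 + 5)/(4 + 3*5 + 3*(-7)² + 3*(-7)*5) + 32*(-5) = 3*(-2)/(4 + 15 + 3*49 - 105) - 160 = 3*(-2)/(4 + 15 + 147 - 105) - 160 = 3*(-2)/61 - 160 = 3*(1/61)*(-2) - 160 = -6/61 - 160 = -9766/61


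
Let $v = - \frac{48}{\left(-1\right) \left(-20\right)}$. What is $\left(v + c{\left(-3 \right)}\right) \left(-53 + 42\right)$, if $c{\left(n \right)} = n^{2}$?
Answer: $- \frac{363}{5} \approx -72.6$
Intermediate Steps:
$v = - \frac{12}{5}$ ($v = - \frac{48}{20} = \left(-48\right) \frac{1}{20} = - \frac{12}{5} \approx -2.4$)
$\left(v + c{\left(-3 \right)}\right) \left(-53 + 42\right) = \left(- \frac{12}{5} + \left(-3\right)^{2}\right) \left(-53 + 42\right) = \left(- \frac{12}{5} + 9\right) \left(-11\right) = \frac{33}{5} \left(-11\right) = - \frac{363}{5}$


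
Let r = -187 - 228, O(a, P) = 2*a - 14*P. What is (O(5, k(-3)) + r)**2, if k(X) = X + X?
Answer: 103041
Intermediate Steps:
k(X) = 2*X
O(a, P) = -14*P + 2*a
r = -415
(O(5, k(-3)) + r)**2 = ((-28*(-3) + 2*5) - 415)**2 = ((-14*(-6) + 10) - 415)**2 = ((84 + 10) - 415)**2 = (94 - 415)**2 = (-321)**2 = 103041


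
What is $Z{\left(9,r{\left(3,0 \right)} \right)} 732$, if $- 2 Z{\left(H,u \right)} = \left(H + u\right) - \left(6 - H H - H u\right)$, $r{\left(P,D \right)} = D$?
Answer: $-30744$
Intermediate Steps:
$Z{\left(H,u \right)} = 3 - \frac{H}{2} - \frac{u}{2} - \frac{H^{2}}{2} - \frac{H u}{2}$ ($Z{\left(H,u \right)} = - \frac{\left(H + u\right) - \left(6 - H H - H u\right)}{2} = - \frac{\left(H + u\right) - \left(6 - H^{2} - H u\right)}{2} = - \frac{\left(H + u\right) + \left(-6 + H^{2} + H u\right)}{2} = - \frac{-6 + H + u + H^{2} + H u}{2} = 3 - \frac{H}{2} - \frac{u}{2} - \frac{H^{2}}{2} - \frac{H u}{2}$)
$Z{\left(9,r{\left(3,0 \right)} \right)} 732 = \left(3 - \frac{9}{2} - 0 - \frac{9^{2}}{2} - \frac{9}{2} \cdot 0\right) 732 = \left(3 - \frac{9}{2} + 0 - \frac{81}{2} + 0\right) 732 = \left(-42\right) 732 = -30744$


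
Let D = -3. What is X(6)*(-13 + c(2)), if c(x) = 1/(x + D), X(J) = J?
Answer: -84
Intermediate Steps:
c(x) = 1/(-3 + x) (c(x) = 1/(x - 3) = 1/(-3 + x))
X(6)*(-13 + c(2)) = 6*(-13 + 1/(-3 + 2)) = 6*(-13 + 1/(-1)) = 6*(-13 - 1) = 6*(-14) = -84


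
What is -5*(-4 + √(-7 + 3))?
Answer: 20 - 10*I ≈ 20.0 - 10.0*I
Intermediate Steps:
-5*(-4 + √(-7 + 3)) = -5*(-4 + √(-4)) = -5*(-4 + 2*I) = 20 - 10*I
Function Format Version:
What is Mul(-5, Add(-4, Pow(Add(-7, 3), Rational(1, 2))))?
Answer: Add(20, Mul(-10, I)) ≈ Add(20.000, Mul(-10.000, I))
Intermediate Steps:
Mul(-5, Add(-4, Pow(Add(-7, 3), Rational(1, 2)))) = Mul(-5, Add(-4, Pow(-4, Rational(1, 2)))) = Mul(-5, Add(-4, Mul(2, I))) = Add(20, Mul(-10, I))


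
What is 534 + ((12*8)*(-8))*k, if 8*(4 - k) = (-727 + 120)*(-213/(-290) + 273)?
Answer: -2313271098/145 ≈ -1.5954e+7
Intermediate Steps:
k = 48194761/2320 (k = 4 - (-727 + 120)*(-213/(-290) + 273)/8 = 4 - (-607)*(-213*(-1/290) + 273)/8 = 4 - (-607)*(213/290 + 273)/8 = 4 - (-607)*79383/(8*290) = 4 - ⅛*(-48185481/290) = 4 + 48185481/2320 = 48194761/2320 ≈ 20774.)
534 + ((12*8)*(-8))*k = 534 + ((12*8)*(-8))*(48194761/2320) = 534 + (96*(-8))*(48194761/2320) = 534 - 768*48194761/2320 = 534 - 2313348528/145 = -2313271098/145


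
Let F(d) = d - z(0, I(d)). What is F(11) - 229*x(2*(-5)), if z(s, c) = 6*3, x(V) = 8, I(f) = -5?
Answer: -1839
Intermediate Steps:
z(s, c) = 18
F(d) = -18 + d (F(d) = d - 1*18 = d - 18 = -18 + d)
F(11) - 229*x(2*(-5)) = (-18 + 11) - 229*8 = -7 - 1832 = -1839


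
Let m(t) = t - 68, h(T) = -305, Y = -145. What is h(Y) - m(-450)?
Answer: 213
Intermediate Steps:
m(t) = -68 + t
h(Y) - m(-450) = -305 - (-68 - 450) = -305 - 1*(-518) = -305 + 518 = 213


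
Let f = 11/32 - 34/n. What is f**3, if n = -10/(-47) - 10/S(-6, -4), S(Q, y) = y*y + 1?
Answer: 10382060829067577/13824000000 ≈ 7.5102e+5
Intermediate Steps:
S(Q, y) = 1 + y**2 (S(Q, y) = y**2 + 1 = 1 + y**2)
n = -300/799 (n = -10/(-47) - 10/(1 + (-4)**2) = -10*(-1/47) - 10/(1 + 16) = 10/47 - 10/17 = -300/799 ≈ -0.37547)
f = 218153/2400 (f = 11/32 - 34/(-300/799) = 11*(1/32) - 34*(-799/300) = 11/32 + 13583/150 = 218153/2400 ≈ 90.897)
f**3 = (218153/2400)**3 = 10382060829067577/13824000000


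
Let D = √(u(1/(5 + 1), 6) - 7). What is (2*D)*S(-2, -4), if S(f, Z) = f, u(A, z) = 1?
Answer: -4*I*√6 ≈ -9.798*I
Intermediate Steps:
D = I*√6 (D = √(1 - 7) = √(-6) = I*√6 ≈ 2.4495*I)
(2*D)*S(-2, -4) = (2*(I*√6))*(-2) = (2*I*√6)*(-2) = -4*I*√6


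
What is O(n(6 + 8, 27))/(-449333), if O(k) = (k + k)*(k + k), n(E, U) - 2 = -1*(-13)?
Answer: -900/449333 ≈ -0.0020030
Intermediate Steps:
n(E, U) = 15 (n(E, U) = 2 - 1*(-13) = 2 + 13 = 15)
O(k) = 4*k² (O(k) = (2*k)*(2*k) = 4*k²)
O(n(6 + 8, 27))/(-449333) = (4*15²)/(-449333) = (4*225)*(-1/449333) = 900*(-1/449333) = -900/449333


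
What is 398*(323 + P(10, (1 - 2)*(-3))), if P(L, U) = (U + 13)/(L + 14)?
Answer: 386458/3 ≈ 1.2882e+5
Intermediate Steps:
P(L, U) = (13 + U)/(14 + L)
398*(323 + P(10, (1 - 2)*(-3))) = 398*(323 + (13 + (1 - 2)*(-3))/(14 + 10)) = 398*(323 + (13 - 1*(-3))/24) = 398*(323 + (13 + 3)/24) = 398*(323 + (1/24)*16) = 398*(323 + ⅔) = 398*(971/3) = 386458/3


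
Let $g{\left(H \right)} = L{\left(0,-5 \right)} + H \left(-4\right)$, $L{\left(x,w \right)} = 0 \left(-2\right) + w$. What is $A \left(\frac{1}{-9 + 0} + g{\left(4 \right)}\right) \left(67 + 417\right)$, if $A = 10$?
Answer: $- \frac{919600}{9} \approx -1.0218 \cdot 10^{5}$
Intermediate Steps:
$L{\left(x,w \right)} = w$ ($L{\left(x,w \right)} = 0 + w = w$)
$g{\left(H \right)} = -5 - 4 H$ ($g{\left(H \right)} = -5 + H \left(-4\right) = -5 - 4 H$)
$A \left(\frac{1}{-9 + 0} + g{\left(4 \right)}\right) \left(67 + 417\right) = 10 \left(\frac{1}{-9 + 0} - 21\right) \left(67 + 417\right) = 10 \left(\frac{1}{-9} - 21\right) 484 = 10 \left(- \frac{1}{9} - 21\right) 484 = 10 \left(- \frac{190}{9}\right) 484 = \left(- \frac{1900}{9}\right) 484 = - \frac{919600}{9}$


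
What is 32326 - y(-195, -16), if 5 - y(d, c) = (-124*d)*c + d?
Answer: -354754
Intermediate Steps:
y(d, c) = 5 - d + 124*c*d (y(d, c) = 5 - ((-124*d)*c + d) = 5 - (-124*c*d + d) = 5 - (d - 124*c*d) = 5 + (-d + 124*c*d) = 5 - d + 124*c*d)
32326 - y(-195, -16) = 32326 - (5 - 1*(-195) + 124*(-16)*(-195)) = 32326 - (5 + 195 + 386880) = 32326 - 1*387080 = 32326 - 387080 = -354754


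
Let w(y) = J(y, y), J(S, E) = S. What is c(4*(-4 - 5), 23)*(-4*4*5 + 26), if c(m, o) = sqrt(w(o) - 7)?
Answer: -216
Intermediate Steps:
w(y) = y
c(m, o) = sqrt(-7 + o) (c(m, o) = sqrt(o - 7) = sqrt(-7 + o))
c(4*(-4 - 5), 23)*(-4*4*5 + 26) = sqrt(-7 + 23)*(-4*4*5 + 26) = sqrt(16)*(-16*5 + 26) = 4*(-80 + 26) = 4*(-54) = -216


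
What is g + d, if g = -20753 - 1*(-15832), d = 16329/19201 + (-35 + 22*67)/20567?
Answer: -1942973715825/394906967 ≈ -4920.1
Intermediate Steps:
d = 363468782/394906967 (d = 16329*(1/19201) + (-35 + 1474)*(1/20567) = 16329/19201 + 1439*(1/20567) = 16329/19201 + 1439/20567 = 363468782/394906967 ≈ 0.92039)
g = -4921 (g = -20753 + 15832 = -4921)
g + d = -4921 + 363468782/394906967 = -1942973715825/394906967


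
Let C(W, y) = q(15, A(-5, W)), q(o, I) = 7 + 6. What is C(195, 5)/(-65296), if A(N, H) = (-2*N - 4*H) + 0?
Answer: -13/65296 ≈ -0.00019909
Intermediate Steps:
A(N, H) = -4*H - 2*N (A(N, H) = (-4*H - 2*N) + 0 = -4*H - 2*N)
q(o, I) = 13
C(W, y) = 13
C(195, 5)/(-65296) = 13/(-65296) = 13*(-1/65296) = -13/65296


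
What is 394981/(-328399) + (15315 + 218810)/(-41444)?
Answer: -93256008439/13610168156 ≈ -6.8519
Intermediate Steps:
394981/(-328399) + (15315 + 218810)/(-41444) = 394981*(-1/328399) + 234125*(-1/41444) = -394981/328399 - 234125/41444 = -93256008439/13610168156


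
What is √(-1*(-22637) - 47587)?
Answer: 5*I*√998 ≈ 157.96*I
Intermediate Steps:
√(-1*(-22637) - 47587) = √(22637 - 47587) = √(-24950) = 5*I*√998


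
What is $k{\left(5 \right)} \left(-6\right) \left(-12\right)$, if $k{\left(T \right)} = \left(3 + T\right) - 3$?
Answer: $360$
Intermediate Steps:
$k{\left(T \right)} = T$
$k{\left(5 \right)} \left(-6\right) \left(-12\right) = 5 \left(-6\right) \left(-12\right) = \left(-30\right) \left(-12\right) = 360$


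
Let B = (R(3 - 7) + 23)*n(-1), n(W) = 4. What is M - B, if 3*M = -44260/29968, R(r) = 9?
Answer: -2887993/22476 ≈ -128.49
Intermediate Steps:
M = -11065/22476 (M = (-44260/29968)/3 = (-44260*1/29968)/3 = (1/3)*(-11065/7492) = -11065/22476 ≈ -0.49230)
B = 128 (B = (9 + 23)*4 = 32*4 = 128)
M - B = -11065/22476 - 1*128 = -11065/22476 - 128 = -2887993/22476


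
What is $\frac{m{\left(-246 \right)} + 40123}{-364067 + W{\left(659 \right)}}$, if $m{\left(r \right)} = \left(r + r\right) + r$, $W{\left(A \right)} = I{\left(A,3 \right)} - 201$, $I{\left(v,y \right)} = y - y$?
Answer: $- \frac{39385}{364268} \approx -0.10812$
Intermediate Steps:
$I{\left(v,y \right)} = 0$
$W{\left(A \right)} = -201$ ($W{\left(A \right)} = 0 - 201 = -201$)
$m{\left(r \right)} = 3 r$ ($m{\left(r \right)} = 2 r + r = 3 r$)
$\frac{m{\left(-246 \right)} + 40123}{-364067 + W{\left(659 \right)}} = \frac{3 \left(-246\right) + 40123}{-364067 - 201} = \frac{-738 + 40123}{-364268} = 39385 \left(- \frac{1}{364268}\right) = - \frac{39385}{364268}$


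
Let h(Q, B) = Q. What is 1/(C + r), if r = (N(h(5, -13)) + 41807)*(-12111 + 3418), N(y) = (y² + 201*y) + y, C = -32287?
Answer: -1/372457793 ≈ -2.6849e-9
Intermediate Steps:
N(y) = y² + 202*y
r = -372425506 (r = (5*(202 + 5) + 41807)*(-12111 + 3418) = (5*207 + 41807)*(-8693) = (1035 + 41807)*(-8693) = 42842*(-8693) = -372425506)
1/(C + r) = 1/(-32287 - 372425506) = 1/(-372457793) = -1/372457793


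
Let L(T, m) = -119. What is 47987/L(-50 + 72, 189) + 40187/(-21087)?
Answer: -1016684122/2509353 ≈ -405.16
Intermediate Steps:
47987/L(-50 + 72, 189) + 40187/(-21087) = 47987/(-119) + 40187/(-21087) = 47987*(-1/119) + 40187*(-1/21087) = -47987/119 - 40187/21087 = -1016684122/2509353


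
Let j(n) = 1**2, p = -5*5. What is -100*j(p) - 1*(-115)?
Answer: 15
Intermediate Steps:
p = -25
j(n) = 1
-100*j(p) - 1*(-115) = -100*1 - 1*(-115) = -100 + 115 = 15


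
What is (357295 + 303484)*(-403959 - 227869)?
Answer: -417498674012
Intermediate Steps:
(357295 + 303484)*(-403959 - 227869) = 660779*(-631828) = -417498674012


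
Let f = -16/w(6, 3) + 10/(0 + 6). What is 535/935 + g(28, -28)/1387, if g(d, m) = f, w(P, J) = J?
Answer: 443170/778107 ≈ 0.56955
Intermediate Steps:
f = -11/3 (f = -16/3 + 10/(0 + 6) = -16*⅓ + 10/6 = -16/3 + 10*(⅙) = -16/3 + 5/3 = -11/3 ≈ -3.6667)
g(d, m) = -11/3
535/935 + g(28, -28)/1387 = 535/935 - 11/3/1387 = 535*(1/935) - 11/3*1/1387 = 107/187 - 11/4161 = 443170/778107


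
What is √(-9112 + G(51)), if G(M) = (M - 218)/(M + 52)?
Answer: I*√96686409/103 ≈ 95.465*I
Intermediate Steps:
G(M) = (-218 + M)/(52 + M)
√(-9112 + G(51)) = √(-9112 + (-218 + 51)/(52 + 51)) = √(-9112 - 167/103) = √(-938703/103) = I*√96686409/103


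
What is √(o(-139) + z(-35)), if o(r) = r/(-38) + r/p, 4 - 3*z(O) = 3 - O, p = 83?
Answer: I*√837112602/9462 ≈ 3.0578*I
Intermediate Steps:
z(O) = ⅓ + O/3 (z(O) = 4/3 - (3 - O)/3 = 4/3 + (-1 + O/3) = ⅓ + O/3)
o(r) = -45*r/3154 (o(r) = r/(-38) + r/83 = r*(-1/38) + r*(1/83) = -r/38 + r/83 = -45*r/3154)
√(o(-139) + z(-35)) = √(-45/3154*(-139) + (⅓ + (⅓)*(-35))) = √(6255/3154 + (⅓ - 35/3)) = √(6255/3154 - 34/3) = √(-88471/9462) = I*√837112602/9462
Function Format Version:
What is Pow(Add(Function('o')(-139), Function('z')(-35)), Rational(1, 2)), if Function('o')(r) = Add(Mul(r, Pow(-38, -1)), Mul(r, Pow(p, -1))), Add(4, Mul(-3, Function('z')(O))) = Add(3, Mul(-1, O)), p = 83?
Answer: Mul(Rational(1, 9462), I, Pow(837112602, Rational(1, 2))) ≈ Mul(3.0578, I)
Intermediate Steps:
Function('z')(O) = Add(Rational(1, 3), Mul(Rational(1, 3), O)) (Function('z')(O) = Add(Rational(4, 3), Mul(Rational(-1, 3), Add(3, Mul(-1, O)))) = Add(Rational(4, 3), Add(-1, Mul(Rational(1, 3), O))) = Add(Rational(1, 3), Mul(Rational(1, 3), O)))
Function('o')(r) = Mul(Rational(-45, 3154), r) (Function('o')(r) = Add(Mul(r, Pow(-38, -1)), Mul(r, Pow(83, -1))) = Add(Mul(r, Rational(-1, 38)), Mul(r, Rational(1, 83))) = Add(Mul(Rational(-1, 38), r), Mul(Rational(1, 83), r)) = Mul(Rational(-45, 3154), r))
Pow(Add(Function('o')(-139), Function('z')(-35)), Rational(1, 2)) = Pow(Add(Mul(Rational(-45, 3154), -139), Add(Rational(1, 3), Mul(Rational(1, 3), -35))), Rational(1, 2)) = Pow(Add(Rational(6255, 3154), Add(Rational(1, 3), Rational(-35, 3))), Rational(1, 2)) = Pow(Add(Rational(6255, 3154), Rational(-34, 3)), Rational(1, 2)) = Pow(Rational(-88471, 9462), Rational(1, 2)) = Mul(Rational(1, 9462), I, Pow(837112602, Rational(1, 2)))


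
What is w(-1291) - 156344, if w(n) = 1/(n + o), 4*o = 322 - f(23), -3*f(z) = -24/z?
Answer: -8706328374/55687 ≈ -1.5634e+5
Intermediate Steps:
f(z) = 8/z (f(z) = -(-8)/z = 8/z)
o = 3699/46 (o = (322 - 8/23)/4 = (1/4)*(7398/23) = 3699/46 ≈ 80.413)
w(n) = 1/(3699/46 + n) (w(n) = 1/(n + 3699/46) = 1/(3699/46 + n))
w(-1291) - 156344 = 46/(3699 + 46*(-1291)) - 156344 = 46/(3699 - 59386) - 156344 = 46/(-55687) - 156344 = 46*(-1/55687) - 156344 = -46/55687 - 156344 = -8706328374/55687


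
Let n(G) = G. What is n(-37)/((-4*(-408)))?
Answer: -37/1632 ≈ -0.022672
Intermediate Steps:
n(-37)/((-4*(-408))) = -37/((-4*(-408))) = -37/1632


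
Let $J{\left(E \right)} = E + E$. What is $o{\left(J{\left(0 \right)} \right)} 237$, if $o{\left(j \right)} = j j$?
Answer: $0$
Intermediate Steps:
$J{\left(E \right)} = 2 E$
$o{\left(j \right)} = j^{2}$
$o{\left(J{\left(0 \right)} \right)} 237 = \left(2 \cdot 0\right)^{2} \cdot 237 = 0^{2} \cdot 237 = 0 \cdot 237 = 0$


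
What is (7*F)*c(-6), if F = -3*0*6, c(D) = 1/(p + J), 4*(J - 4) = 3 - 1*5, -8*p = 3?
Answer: 0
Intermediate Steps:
p = -3/8 (p = -1/8*3 = -3/8 ≈ -0.37500)
J = 7/2 (J = 4 + (3 - 1*5)/4 = 4 + (3 - 5)/4 = 4 + (1/4)*(-2) = 4 - 1/2 = 7/2 ≈ 3.5000)
c(D) = 8/25 (c(D) = 1/(-3/8 + 7/2) = 1/(25/8) = 8/25)
F = 0 (F = 0*6 = 0)
(7*F)*c(-6) = (7*0)*(8/25) = 0*(8/25) = 0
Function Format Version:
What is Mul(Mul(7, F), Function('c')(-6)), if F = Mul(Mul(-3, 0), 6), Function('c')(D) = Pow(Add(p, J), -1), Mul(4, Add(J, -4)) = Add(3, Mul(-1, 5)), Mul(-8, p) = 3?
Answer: 0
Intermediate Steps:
p = Rational(-3, 8) (p = Mul(Rational(-1, 8), 3) = Rational(-3, 8) ≈ -0.37500)
J = Rational(7, 2) (J = Add(4, Mul(Rational(1, 4), Add(3, Mul(-1, 5)))) = Add(4, Mul(Rational(1, 4), Add(3, -5))) = Add(4, Mul(Rational(1, 4), -2)) = Add(4, Rational(-1, 2)) = Rational(7, 2) ≈ 3.5000)
Function('c')(D) = Rational(8, 25) (Function('c')(D) = Pow(Add(Rational(-3, 8), Rational(7, 2)), -1) = Pow(Rational(25, 8), -1) = Rational(8, 25))
F = 0 (F = Mul(0, 6) = 0)
Mul(Mul(7, F), Function('c')(-6)) = Mul(Mul(7, 0), Rational(8, 25)) = Mul(0, Rational(8, 25)) = 0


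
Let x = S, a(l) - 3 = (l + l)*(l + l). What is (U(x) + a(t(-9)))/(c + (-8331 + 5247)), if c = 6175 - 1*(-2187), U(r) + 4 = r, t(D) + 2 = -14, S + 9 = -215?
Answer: 799/5278 ≈ 0.15138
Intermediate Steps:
S = -224 (S = -9 - 215 = -224)
t(D) = -16 (t(D) = -2 - 14 = -16)
a(l) = 3 + 4*l² (a(l) = 3 + (l + l)*(l + l) = 3 + (2*l)*(2*l) = 3 + 4*l²)
x = -224
U(r) = -4 + r
c = 8362 (c = 6175 + 2187 = 8362)
(U(x) + a(t(-9)))/(c + (-8331 + 5247)) = ((-4 - 224) + (3 + 4*(-16)²))/(8362 + (-8331 + 5247)) = (-228 + (3 + 4*256))/(8362 - 3084) = (-228 + (3 + 1024))/5278 = (-228 + 1027)*(1/5278) = 799*(1/5278) = 799/5278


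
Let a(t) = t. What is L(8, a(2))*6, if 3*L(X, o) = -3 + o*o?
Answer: 2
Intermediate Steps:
L(X, o) = -1 + o²/3 (L(X, o) = (-3 + o*o)/3 = (-3 + o²)/3 = -1 + o²/3)
L(8, a(2))*6 = (-1 + (⅓)*2²)*6 = (-1 + (⅓)*4)*6 = (-1 + 4/3)*6 = (⅓)*6 = 2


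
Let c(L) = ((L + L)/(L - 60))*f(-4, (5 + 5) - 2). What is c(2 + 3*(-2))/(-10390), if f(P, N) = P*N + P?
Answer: 9/20780 ≈ 0.00043311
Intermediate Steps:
f(P, N) = P + N*P (f(P, N) = N*P + P = P + N*P)
c(L) = -72*L/(-60 + L) (c(L) = ((L + L)/(L - 60))*(-4*(1 + ((5 + 5) - 2))) = ((2*L)/(-60 + L))*(-4*(1 + (10 - 2))) = (2*L/(-60 + L))*(-4*(1 + 8)) = (2*L/(-60 + L))*(-4*9) = (2*L/(-60 + L))*(-36) = -72*L/(-60 + L))
c(2 + 3*(-2))/(-10390) = -72*(2 + 3*(-2))/(-60 + (2 + 3*(-2)))/(-10390) = -72*(2 - 6)/(-60 + (2 - 6))*(-1/10390) = -72*(-4)/(-60 - 4)*(-1/10390) = -72*(-4)/(-64)*(-1/10390) = -72*(-4)*(-1/64)*(-1/10390) = -9/2*(-1/10390) = 9/20780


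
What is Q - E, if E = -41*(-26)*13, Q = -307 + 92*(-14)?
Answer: -15453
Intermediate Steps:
Q = -1595 (Q = -307 - 1288 = -1595)
E = 13858 (E = 1066*13 = 13858)
Q - E = -1595 - 1*13858 = -1595 - 13858 = -15453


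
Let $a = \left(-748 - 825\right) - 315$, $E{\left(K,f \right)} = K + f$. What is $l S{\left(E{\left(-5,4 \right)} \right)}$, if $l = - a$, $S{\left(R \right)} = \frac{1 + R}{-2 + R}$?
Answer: $0$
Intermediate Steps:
$a = -1888$ ($a = -1573 - 315 = -1888$)
$S{\left(R \right)} = \frac{1 + R}{-2 + R}$
$l = 1888$ ($l = \left(-1\right) \left(-1888\right) = 1888$)
$l S{\left(E{\left(-5,4 \right)} \right)} = 1888 \frac{1 + \left(-5 + 4\right)}{-2 + \left(-5 + 4\right)} = 1888 \frac{1 - 1}{-2 - 1} = 1888 \frac{1}{-3} \cdot 0 = 1888 \left(\left(- \frac{1}{3}\right) 0\right) = 1888 \cdot 0 = 0$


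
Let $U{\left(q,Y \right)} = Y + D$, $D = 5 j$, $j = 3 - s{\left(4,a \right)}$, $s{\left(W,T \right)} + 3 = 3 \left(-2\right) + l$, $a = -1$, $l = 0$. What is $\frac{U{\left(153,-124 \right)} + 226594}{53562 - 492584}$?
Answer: $- \frac{113265}{219511} \approx -0.51599$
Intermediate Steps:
$s{\left(W,T \right)} = -9$ ($s{\left(W,T \right)} = -3 + \left(3 \left(-2\right) + 0\right) = -3 + \left(-6 + 0\right) = -3 - 6 = -9$)
$j = 12$ ($j = 3 - -9 = 3 + 9 = 12$)
$D = 60$ ($D = 5 \cdot 12 = 60$)
$U{\left(q,Y \right)} = 60 + Y$ ($U{\left(q,Y \right)} = Y + 60 = 60 + Y$)
$\frac{U{\left(153,-124 \right)} + 226594}{53562 - 492584} = \frac{\left(60 - 124\right) + 226594}{53562 - 492584} = \frac{-64 + 226594}{-439022} = 226530 \left(- \frac{1}{439022}\right) = - \frac{113265}{219511}$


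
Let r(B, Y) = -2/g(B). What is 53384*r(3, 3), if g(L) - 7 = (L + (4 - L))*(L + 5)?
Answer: -106768/39 ≈ -2737.6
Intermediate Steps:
g(L) = 27 + 4*L (g(L) = 7 + (L + (4 - L))*(L + 5) = 7 + 4*(5 + L) = 7 + (20 + 4*L) = 27 + 4*L)
r(B, Y) = -2/(27 + 4*B)
53384*r(3, 3) = 53384*(-2/(27 + 4*3)) = 53384*(-2/(27 + 12)) = 53384*(-2/39) = -106768/39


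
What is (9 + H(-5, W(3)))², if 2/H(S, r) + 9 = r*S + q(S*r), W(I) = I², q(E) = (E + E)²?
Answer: 1311019264/16184529 ≈ 81.005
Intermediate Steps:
q(E) = 4*E² (q(E) = (2*E)² = 4*E²)
H(S, r) = 2/(-9 + S*r + 4*S²*r²) (H(S, r) = 2/(-9 + (r*S + 4*(S*r)²)) = 2/(-9 + (S*r + 4*(S²*r²))) = 2/(-9 + (S*r + 4*S²*r²)) = 2/(-9 + S*r + 4*S²*r²))
(9 + H(-5, W(3)))² = (9 + 2/(-9 - 5*3² + 4*(-5)²*(3²)²))² = (9 + 2/(-9 - 5*9 + 4*25*9²))² = (9 + 2/(-9 - 45 + 4*25*81))² = (9 + 2/(-9 - 45 + 8100))² = (9 + 2/8046)² = (9 + 2*(1/8046))² = (9 + 1/4023)² = (36208/4023)² = 1311019264/16184529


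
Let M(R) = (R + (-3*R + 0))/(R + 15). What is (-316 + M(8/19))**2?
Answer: 8575500816/85849 ≈ 99891.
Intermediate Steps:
M(R) = -2*R/(15 + R) (M(R) = (R - 3*R)/(15 + R) = (-2*R)/(15 + R) = -2*R/(15 + R))
(-316 + M(8/19))**2 = (-316 - 2*8/19/(15 + 8/19))**2 = (-316 - 2*8/19/293/19)**2 = (-316 - 2*8/19*19/293)**2 = (-316 - 16/293)**2 = (-92604/293)**2 = 8575500816/85849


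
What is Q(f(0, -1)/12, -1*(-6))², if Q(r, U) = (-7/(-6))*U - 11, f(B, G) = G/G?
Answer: 16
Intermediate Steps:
f(B, G) = 1
Q(r, U) = -11 + 7*U/6 (Q(r, U) = (-7*(-⅙))*U - 11 = 7*U/6 - 11 = -11 + 7*U/6)
Q(f(0, -1)/12, -1*(-6))² = (-11 + 7*(-1*(-6))/6)² = (-11 + (7/6)*6)² = (-11 + 7)² = (-4)² = 16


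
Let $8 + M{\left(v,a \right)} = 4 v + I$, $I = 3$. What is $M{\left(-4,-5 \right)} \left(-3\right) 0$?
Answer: $0$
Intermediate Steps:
$M{\left(v,a \right)} = -5 + 4 v$ ($M{\left(v,a \right)} = -8 + \left(4 v + 3\right) = -8 + \left(3 + 4 v\right) = -5 + 4 v$)
$M{\left(-4,-5 \right)} \left(-3\right) 0 = \left(-5 + 4 \left(-4\right)\right) \left(-3\right) 0 = \left(-5 - 16\right) \left(-3\right) 0 = \left(-21\right) \left(-3\right) 0 = 63 \cdot 0 = 0$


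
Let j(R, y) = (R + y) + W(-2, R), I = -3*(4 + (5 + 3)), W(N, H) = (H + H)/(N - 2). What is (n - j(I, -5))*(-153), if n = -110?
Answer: 13311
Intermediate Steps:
W(N, H) = 2*H/(-2 + N) (W(N, H) = (2*H)/(-2 + N) = 2*H/(-2 + N))
I = -36 (I = -3*(4 + 8) = -3*12 = -36)
j(R, y) = y + R/2 (j(R, y) = (R + y) + 2*R/(-2 - 2) = (R + y) + 2*R/(-4) = (R + y) + 2*R*(-¼) = (R + y) - R/2 = y + R/2)
(n - j(I, -5))*(-153) = (-110 - (-5 + (½)*(-36)))*(-153) = (-110 - (-5 - 18))*(-153) = (-110 - 1*(-23))*(-153) = (-110 + 23)*(-153) = -87*(-153) = 13311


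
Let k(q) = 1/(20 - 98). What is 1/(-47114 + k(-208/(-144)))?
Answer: -78/3674893 ≈ -2.1225e-5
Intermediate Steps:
k(q) = -1/78 (k(q) = 1/(-78) = -1/78)
1/(-47114 + k(-208/(-144))) = 1/(-47114 - 1/78) = 1/(-3674893/78) = -78/3674893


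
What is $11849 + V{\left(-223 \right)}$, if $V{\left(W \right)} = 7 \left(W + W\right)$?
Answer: $8727$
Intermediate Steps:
$V{\left(W \right)} = 14 W$ ($V{\left(W \right)} = 7 \cdot 2 W = 14 W$)
$11849 + V{\left(-223 \right)} = 11849 + 14 \left(-223\right) = 11849 - 3122 = 8727$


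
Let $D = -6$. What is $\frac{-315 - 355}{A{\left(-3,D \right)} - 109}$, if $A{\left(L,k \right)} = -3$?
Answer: $\frac{335}{56} \approx 5.9821$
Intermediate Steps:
$\frac{-315 - 355}{A{\left(-3,D \right)} - 109} = \frac{-315 - 355}{-3 - 109} = - \frac{670}{-112} = \left(-670\right) \left(- \frac{1}{112}\right) = \frac{335}{56}$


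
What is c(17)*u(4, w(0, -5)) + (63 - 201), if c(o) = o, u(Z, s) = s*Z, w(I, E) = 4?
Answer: 134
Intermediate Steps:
u(Z, s) = Z*s
c(17)*u(4, w(0, -5)) + (63 - 201) = 17*(4*4) + (63 - 201) = 17*16 - 138 = 272 - 138 = 134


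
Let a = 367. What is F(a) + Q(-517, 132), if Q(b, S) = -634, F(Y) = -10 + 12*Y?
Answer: 3760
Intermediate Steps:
F(a) + Q(-517, 132) = (-10 + 12*367) - 634 = (-10 + 4404) - 634 = 4394 - 634 = 3760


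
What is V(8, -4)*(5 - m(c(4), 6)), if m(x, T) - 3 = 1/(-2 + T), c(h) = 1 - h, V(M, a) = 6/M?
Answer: 21/16 ≈ 1.3125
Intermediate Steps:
m(x, T) = 3 + 1/(-2 + T)
V(8, -4)*(5 - m(c(4), 6)) = (6/8)*(5 - (-5 + 3*6)/(-2 + 6)) = (6*(1/8))*(5 - (-5 + 18)/4) = 3*(5 - 13/4)/4 = (3/4)*(7/4) = 21/16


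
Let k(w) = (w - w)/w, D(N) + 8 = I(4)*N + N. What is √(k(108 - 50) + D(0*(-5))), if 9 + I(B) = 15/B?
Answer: 2*I*√2 ≈ 2.8284*I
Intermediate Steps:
I(B) = -9 + 15/B
D(N) = -8 - 17*N/4 (D(N) = -8 + ((-9 + 15/4)*N + N) = -8 + (-21*N/4 + N) = -8 - 17*N/4)
k(w) = 0 (k(w) = 0/w = 0)
√(k(108 - 50) + D(0*(-5))) = √(0 + (-8 - 0*(-5))) = √(0 + (-8 - 17/4*0)) = √(0 + (-8 + 0)) = √(0 - 8) = √(-8) = 2*I*√2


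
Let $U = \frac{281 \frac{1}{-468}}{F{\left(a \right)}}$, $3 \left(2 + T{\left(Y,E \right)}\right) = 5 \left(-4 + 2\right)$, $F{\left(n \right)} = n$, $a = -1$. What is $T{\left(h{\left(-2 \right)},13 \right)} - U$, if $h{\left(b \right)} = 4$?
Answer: $- \frac{2777}{468} \approx -5.9338$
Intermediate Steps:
$T{\left(Y,E \right)} = - \frac{16}{3}$ ($T{\left(Y,E \right)} = -2 + \frac{5 \left(-4 + 2\right)}{3} = -2 + \frac{5 \left(-2\right)}{3} = -2 + \frac{1}{3} \left(-10\right) = -2 - \frac{10}{3} = - \frac{16}{3}$)
$U = \frac{281}{468}$ ($U = \frac{281 \frac{1}{-468}}{-1} = 281 \left(- \frac{1}{468}\right) \left(-1\right) = \left(- \frac{281}{468}\right) \left(-1\right) = \frac{281}{468} \approx 0.60043$)
$T{\left(h{\left(-2 \right)},13 \right)} - U = - \frac{16}{3} - \frac{281}{468} = - \frac{2777}{468}$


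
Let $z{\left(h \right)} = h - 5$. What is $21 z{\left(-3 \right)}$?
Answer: $-168$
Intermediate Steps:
$z{\left(h \right)} = -5 + h$
$21 z{\left(-3 \right)} = 21 \left(-5 - 3\right) = 21 \left(-8\right) = -168$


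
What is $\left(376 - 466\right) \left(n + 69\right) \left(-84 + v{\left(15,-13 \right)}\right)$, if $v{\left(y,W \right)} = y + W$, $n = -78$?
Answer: $-66420$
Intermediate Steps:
$v{\left(y,W \right)} = W + y$
$\left(376 - 466\right) \left(n + 69\right) \left(-84 + v{\left(15,-13 \right)}\right) = \left(376 - 466\right) \left(-78 + 69\right) \left(-84 + \left(-13 + 15\right)\right) = - 90 \left(- 9 \left(-84 + 2\right)\right) = - 90 \left(\left(-9\right) \left(-82\right)\right) = \left(-90\right) 738 = -66420$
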